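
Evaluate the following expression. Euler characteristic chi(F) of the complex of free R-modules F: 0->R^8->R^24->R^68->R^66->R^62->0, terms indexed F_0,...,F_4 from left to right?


chi = sum (-1)^i * rank:
(-1)^0*8=8
(-1)^1*24=-24
(-1)^2*68=68
(-1)^3*66=-66
(-1)^4*62=62
chi=48


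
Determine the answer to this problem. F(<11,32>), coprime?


gcd(11,32)=1 => F=ab-a-b=11*32-11-32=352-43=309


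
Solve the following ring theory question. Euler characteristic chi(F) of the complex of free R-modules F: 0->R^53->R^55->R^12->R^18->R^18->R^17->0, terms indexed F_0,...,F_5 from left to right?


chi = sum (-1)^i * rank:
(-1)^0*53=53
(-1)^1*55=-55
(-1)^2*12=12
(-1)^3*18=-18
(-1)^4*18=18
(-1)^5*17=-17
chi=-7


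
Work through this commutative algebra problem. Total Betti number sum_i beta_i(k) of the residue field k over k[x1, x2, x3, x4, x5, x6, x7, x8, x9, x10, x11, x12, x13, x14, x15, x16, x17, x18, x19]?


Koszul resolution: beta_i(k)=C(n,i), n=19
sum_i C(19,i) = 2^19 = 524288


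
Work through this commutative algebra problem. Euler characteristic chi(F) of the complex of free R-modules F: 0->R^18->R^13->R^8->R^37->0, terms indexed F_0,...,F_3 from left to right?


chi = sum (-1)^i * rank:
(-1)^0*18=18
(-1)^1*13=-13
(-1)^2*8=8
(-1)^3*37=-37
chi=-24


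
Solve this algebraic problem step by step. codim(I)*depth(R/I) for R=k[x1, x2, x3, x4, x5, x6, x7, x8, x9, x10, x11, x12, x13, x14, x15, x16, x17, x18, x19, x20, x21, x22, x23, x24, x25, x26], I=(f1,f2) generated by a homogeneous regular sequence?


codim=2, depth=dim(R/I)=26-2=24
Product=2*24=48


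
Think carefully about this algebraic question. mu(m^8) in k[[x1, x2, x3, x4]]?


C(n+d-1,d)=C(11,8)=165


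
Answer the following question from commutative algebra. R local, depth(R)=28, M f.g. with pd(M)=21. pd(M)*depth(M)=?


pd+depth=28
depth=28-21=7
pd*depth=21*7=147


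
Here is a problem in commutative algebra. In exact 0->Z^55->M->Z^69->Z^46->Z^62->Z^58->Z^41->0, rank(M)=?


Alt sum=0:
(-1)^0*55 + (-1)^1*? + (-1)^2*69 + (-1)^3*46 + (-1)^4*62 + (-1)^5*58 + (-1)^6*41=0
rank(M)=123


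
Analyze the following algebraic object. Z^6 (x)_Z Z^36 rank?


rank(M(x)N) = rank(M)*rank(N)
6*36 = 216


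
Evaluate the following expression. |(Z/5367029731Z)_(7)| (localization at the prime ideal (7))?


7-primary part: 5367029731=7^10*19
Size=7^10=282475249


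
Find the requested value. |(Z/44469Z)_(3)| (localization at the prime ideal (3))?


3-primary part: 44469=3^6*61
Size=3^6=729


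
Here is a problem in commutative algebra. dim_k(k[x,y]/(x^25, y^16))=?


Basis: x^i*y^j, i<25, j<16
25*16=400


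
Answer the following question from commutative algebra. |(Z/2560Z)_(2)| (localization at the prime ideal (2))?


2-primary part: 2560=2^9*5
Size=2^9=512


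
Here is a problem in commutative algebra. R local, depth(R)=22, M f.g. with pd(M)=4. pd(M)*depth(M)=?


pd+depth=22
depth=22-4=18
pd*depth=4*18=72


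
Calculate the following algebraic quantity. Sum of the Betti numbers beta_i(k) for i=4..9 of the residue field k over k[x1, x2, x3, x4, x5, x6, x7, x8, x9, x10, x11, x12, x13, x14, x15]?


Koszul resolution: beta_i(k)=C(n,i), n=15
C(15,4)=1365, C(15,5)=3003, C(15,6)=5005, C(15,7)=6435, C(15,8)=6435, C(15,9)=5005
Sum=27248


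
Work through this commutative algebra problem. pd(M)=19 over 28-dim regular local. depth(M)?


pd+depth=depth(R)=28
depth=28-19=9


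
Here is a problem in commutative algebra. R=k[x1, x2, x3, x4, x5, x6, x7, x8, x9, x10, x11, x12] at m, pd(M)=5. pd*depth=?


pd+depth=12
depth=12-5=7
pd*depth=5*7=35


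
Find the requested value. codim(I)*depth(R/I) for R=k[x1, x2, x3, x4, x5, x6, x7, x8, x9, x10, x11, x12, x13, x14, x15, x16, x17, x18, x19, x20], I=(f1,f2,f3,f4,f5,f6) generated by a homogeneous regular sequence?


codim=6, depth=dim(R/I)=20-6=14
Product=6*14=84


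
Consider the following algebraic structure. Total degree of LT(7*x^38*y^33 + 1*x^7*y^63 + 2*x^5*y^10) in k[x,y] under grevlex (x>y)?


LT: 7*x^38*y^33
deg_x=38, deg_y=33
Total=38+33=71


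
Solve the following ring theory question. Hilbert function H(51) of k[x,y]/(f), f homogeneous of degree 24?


H(t)=d for t>=d-1.
d=24, t=51
H(51)=24


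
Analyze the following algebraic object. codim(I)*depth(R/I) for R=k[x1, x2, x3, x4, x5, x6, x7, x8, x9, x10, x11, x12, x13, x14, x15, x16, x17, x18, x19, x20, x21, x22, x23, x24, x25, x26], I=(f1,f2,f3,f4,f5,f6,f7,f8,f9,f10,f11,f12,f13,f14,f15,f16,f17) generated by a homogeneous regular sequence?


codim=17, depth=dim(R/I)=26-17=9
Product=17*9=153


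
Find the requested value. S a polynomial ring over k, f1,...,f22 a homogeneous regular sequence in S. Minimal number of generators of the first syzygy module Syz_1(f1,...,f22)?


Regular sequence => Koszul complex is the minimal free resolution.
Syz_1 minimally generated by Koszul relations f_i*e_j - f_j*e_i (i<j): mu(Syz_1) = beta_2 = C(m,2) = m(m-1)/2
m=22
22*21/2 = 231


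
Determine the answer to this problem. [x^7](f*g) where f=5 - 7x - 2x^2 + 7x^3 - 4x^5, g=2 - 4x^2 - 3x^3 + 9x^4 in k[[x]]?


[x^7] = sum a_i*b_j, i+j=7
  7*9=63
  -4*-4=16
Sum=79


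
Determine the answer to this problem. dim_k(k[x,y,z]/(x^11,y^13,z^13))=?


Basis: x^iy^jz^k, i<11,j<13,k<13
11*13*13=1859


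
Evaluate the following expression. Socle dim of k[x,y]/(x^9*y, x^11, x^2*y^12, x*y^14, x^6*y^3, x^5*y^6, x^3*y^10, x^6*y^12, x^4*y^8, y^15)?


Socle = ann(m) = span of standard monomials u with x*u, y*u in I (staircase corners).
Redundant generators: x^6*y^12
Minimal generators: x^11, x^9*y, x^6*y^3, x^5*y^6, x^4*y^8, x^3*y^10, x^2*y^12, x*y^14, y^15
Corners: y^14, xy^13, x^2y^11, x^3y^9, x^4y^7, x^5y^5, x^8y^2, x^10
Socle dim=8


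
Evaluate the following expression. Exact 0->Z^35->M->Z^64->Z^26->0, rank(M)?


Alt sum=0:
(-1)^0*35 + (-1)^1*? + (-1)^2*64 + (-1)^3*26=0
rank(M)=73


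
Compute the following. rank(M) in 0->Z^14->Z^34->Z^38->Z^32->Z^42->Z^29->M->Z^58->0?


Alt sum=0:
(-1)^0*14 + (-1)^1*34 + (-1)^2*38 + (-1)^3*32 + (-1)^4*42 + (-1)^5*29 + (-1)^6*? + (-1)^7*58=0
rank(M)=59


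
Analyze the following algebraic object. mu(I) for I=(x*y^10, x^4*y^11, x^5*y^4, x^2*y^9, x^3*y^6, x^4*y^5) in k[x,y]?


Remove redundant (divisible by others).
x^4*y^11 redundant.
Min: x^5*y^4, x^4*y^5, x^3*y^6, x^2*y^9, x*y^10
Count=5


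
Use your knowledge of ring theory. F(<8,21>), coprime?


gcd(8,21)=1 => F=ab-a-b=8*21-8-21=168-29=139


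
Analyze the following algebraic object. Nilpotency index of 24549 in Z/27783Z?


24549^k mod 27783:
k=1: 24549
k=2: 12348
k=3: 18522
k=4: 0
First zero at k = 4


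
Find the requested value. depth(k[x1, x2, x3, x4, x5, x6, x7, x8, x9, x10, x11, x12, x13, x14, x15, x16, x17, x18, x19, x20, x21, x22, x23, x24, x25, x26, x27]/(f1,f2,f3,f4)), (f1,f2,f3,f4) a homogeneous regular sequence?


depth(R)=27
depth(R/I)=27-4=23


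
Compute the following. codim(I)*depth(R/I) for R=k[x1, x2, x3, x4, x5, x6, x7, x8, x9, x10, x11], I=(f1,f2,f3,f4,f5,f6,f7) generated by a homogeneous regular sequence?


codim=7, depth=dim(R/I)=11-7=4
Product=7*4=28


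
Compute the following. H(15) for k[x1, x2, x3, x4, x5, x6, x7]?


C(d+n-1,n-1)=C(21,6)=54264


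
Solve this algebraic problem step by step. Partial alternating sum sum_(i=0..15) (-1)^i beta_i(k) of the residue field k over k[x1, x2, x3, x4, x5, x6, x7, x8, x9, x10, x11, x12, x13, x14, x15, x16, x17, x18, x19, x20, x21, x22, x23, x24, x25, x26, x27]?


Koszul resolution: beta_i(k)=C(n,i), n=27
sum_(i=0..p) (-1)^i C(n,i) = (-1)^p C(n-1,p)
(-1)^15*C(26,15) = (-1)^15*7726160 = -7726160


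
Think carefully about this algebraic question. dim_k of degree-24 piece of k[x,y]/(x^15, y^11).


k[x,y], I = (x^15, y^11), d = 24
Need i < 15 and d-i < 11.
Range: 14 <= i <= 14.
H(24) = 1


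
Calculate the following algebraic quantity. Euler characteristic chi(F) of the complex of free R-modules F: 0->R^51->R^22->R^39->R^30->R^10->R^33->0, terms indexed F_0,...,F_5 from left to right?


chi = sum (-1)^i * rank:
(-1)^0*51=51
(-1)^1*22=-22
(-1)^2*39=39
(-1)^3*30=-30
(-1)^4*10=10
(-1)^5*33=-33
chi=15


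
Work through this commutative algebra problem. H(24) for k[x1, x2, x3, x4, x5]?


C(d+n-1,n-1)=C(28,4)=20475


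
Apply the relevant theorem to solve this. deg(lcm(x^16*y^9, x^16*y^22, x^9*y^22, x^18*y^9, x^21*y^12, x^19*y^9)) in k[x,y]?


lcm = componentwise max:
x: max(16,16,9,18,21,19)=21
y: max(9,22,22,9,12,9)=22
Total=21+22=43


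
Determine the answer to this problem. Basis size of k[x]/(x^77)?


Basis: 1,x,...,x^76
dim=77


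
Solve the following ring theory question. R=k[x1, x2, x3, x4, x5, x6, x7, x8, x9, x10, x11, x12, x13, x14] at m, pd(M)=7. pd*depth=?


pd+depth=14
depth=14-7=7
pd*depth=7*7=49


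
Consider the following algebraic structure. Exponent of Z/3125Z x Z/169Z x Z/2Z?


Exponent = lcm of the cyclic orders; pairwise coprime => product.
5^5*13^2*2^1=3125*169*2=1056250


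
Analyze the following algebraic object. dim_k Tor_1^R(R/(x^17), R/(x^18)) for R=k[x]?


Tor_1(R/I,R/J)=(I cap J)/IJ=(x^18)/(x^35)
dim=35-18=min(17,18)=17


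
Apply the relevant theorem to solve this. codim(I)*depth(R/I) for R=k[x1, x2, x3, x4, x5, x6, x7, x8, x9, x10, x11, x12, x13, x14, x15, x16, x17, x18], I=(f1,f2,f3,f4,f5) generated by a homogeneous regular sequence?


codim=5, depth=dim(R/I)=18-5=13
Product=5*13=65


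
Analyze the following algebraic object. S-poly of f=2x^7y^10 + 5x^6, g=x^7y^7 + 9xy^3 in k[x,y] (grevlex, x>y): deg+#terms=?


LT(f)=2x^7y^10, LT(g)=x^7y^7
lcm(LM)=x^7y^10
S(f,g) (scaled by 2 to clear denominators) = 1*f - 2y^3*g = -18xy^6 + 5x^6
2 terms, deg 7.
7+2=9


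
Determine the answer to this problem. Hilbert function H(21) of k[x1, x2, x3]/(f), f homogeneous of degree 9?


C(23,2)-C(14,2)=253-91=162


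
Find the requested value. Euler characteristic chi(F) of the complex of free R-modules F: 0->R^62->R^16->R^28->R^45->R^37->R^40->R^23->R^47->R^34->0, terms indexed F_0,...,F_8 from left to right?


chi = sum (-1)^i * rank:
(-1)^0*62=62
(-1)^1*16=-16
(-1)^2*28=28
(-1)^3*45=-45
(-1)^4*37=37
(-1)^5*40=-40
(-1)^6*23=23
(-1)^7*47=-47
(-1)^8*34=34
chi=36


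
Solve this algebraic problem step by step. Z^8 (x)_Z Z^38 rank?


rank(M(x)N) = rank(M)*rank(N)
8*38 = 304


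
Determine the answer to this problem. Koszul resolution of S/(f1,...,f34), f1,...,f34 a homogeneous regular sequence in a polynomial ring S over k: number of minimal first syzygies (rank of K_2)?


Regular sequence => Koszul complex is the minimal free resolution.
Syz_1 minimally generated by Koszul relations f_i*e_j - f_j*e_i (i<j): mu(Syz_1) = beta_2 = C(m,2) = m(m-1)/2
m=34
34*33/2 = 561


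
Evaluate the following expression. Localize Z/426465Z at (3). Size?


3-primary part: 426465=3^8*65
Size=3^8=6561


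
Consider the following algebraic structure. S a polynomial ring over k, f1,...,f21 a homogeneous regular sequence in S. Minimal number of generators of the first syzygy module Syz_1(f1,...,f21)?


Regular sequence => Koszul complex is the minimal free resolution.
Syz_1 minimally generated by Koszul relations f_i*e_j - f_j*e_i (i<j): mu(Syz_1) = beta_2 = C(m,2) = m(m-1)/2
m=21
21*20/2 = 210


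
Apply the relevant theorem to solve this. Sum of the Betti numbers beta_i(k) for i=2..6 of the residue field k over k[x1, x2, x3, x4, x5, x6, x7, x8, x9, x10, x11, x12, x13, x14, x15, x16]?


Koszul resolution: beta_i(k)=C(n,i), n=16
C(16,2)=120, C(16,3)=560, C(16,4)=1820, C(16,5)=4368, C(16,6)=8008
Sum=14876


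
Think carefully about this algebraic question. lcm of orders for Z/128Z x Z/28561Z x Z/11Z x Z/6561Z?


Exponent = lcm of the cyclic orders; pairwise coprime => product.
2^7*13^4*11^1*3^8=128*28561*11*6561=263843319168


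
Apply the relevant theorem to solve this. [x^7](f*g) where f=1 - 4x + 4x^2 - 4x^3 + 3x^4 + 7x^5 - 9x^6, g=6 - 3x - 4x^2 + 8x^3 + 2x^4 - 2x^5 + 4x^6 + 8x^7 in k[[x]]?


[x^7] = sum a_i*b_j, i+j=7
  1*8=8
  -4*4=-16
  4*-2=-8
  -4*2=-8
  3*8=24
  7*-4=-28
  -9*-3=27
Sum=-1


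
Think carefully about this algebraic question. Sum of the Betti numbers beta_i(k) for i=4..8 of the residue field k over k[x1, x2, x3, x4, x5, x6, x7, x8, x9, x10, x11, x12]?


Koszul resolution: beta_i(k)=C(n,i), n=12
C(12,4)=495, C(12,5)=792, C(12,6)=924, C(12,7)=792, C(12,8)=495
Sum=3498


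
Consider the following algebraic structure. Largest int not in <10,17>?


gcd(10,17)=1 => F=ab-a-b=10*17-10-17=170-27=143


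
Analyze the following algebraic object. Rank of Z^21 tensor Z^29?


rank(M(x)N) = rank(M)*rank(N)
21*29 = 609


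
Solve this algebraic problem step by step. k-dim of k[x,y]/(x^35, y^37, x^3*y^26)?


k[x,y]/I, I = (x^35, y^37, x^3*y^26)
Rect: 35x37=1295. Corner: (35-3)x(37-26)=352.
dim = 1295-352 = 943


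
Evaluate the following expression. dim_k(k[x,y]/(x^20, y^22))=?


Basis: x^i*y^j, i<20, j<22
20*22=440


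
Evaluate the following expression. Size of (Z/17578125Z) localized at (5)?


5-primary part: 17578125=5^9*9
Size=5^9=1953125


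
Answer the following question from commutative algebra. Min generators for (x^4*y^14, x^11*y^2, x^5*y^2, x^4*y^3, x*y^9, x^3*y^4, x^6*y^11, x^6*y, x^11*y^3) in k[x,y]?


Remove redundant (divisible by others).
x^11*y^2 redundant.
x^4*y^14 redundant.
x^11*y^3 redundant.
x^6*y^11 redundant.
Min: x^6*y, x^5*y^2, x^4*y^3, x^3*y^4, x*y^9
Count=5


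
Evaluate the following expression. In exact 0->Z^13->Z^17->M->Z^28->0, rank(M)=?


Alt sum=0:
(-1)^0*13 + (-1)^1*17 + (-1)^2*? + (-1)^3*28=0
rank(M)=32


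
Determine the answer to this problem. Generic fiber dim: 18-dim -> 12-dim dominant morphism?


dim(fiber)=dim(X)-dim(Y)=18-12=6


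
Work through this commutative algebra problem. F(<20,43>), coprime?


gcd(20,43)=1 => F=ab-a-b=20*43-20-43=860-63=797


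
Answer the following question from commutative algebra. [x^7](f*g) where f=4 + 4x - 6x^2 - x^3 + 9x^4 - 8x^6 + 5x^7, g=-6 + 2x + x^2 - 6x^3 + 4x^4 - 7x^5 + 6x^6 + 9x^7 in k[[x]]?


[x^7] = sum a_i*b_j, i+j=7
  4*9=36
  4*6=24
  -6*-7=42
  -1*4=-4
  9*-6=-54
  -8*2=-16
  5*-6=-30
Sum=-2


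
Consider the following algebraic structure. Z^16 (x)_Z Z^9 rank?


rank(M(x)N) = rank(M)*rank(N)
16*9 = 144


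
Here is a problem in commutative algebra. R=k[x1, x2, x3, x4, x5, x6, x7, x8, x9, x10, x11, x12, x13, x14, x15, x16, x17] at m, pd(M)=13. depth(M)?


pd+depth=depth(R)=17
depth=17-13=4


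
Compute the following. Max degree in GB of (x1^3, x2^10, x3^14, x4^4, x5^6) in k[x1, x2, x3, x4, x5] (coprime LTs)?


Pure powers, coprime LTs => already GB.
Degrees: 3, 10, 14, 4, 6
Max=14


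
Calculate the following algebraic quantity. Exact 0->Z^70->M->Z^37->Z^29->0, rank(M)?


Alt sum=0:
(-1)^0*70 + (-1)^1*? + (-1)^2*37 + (-1)^3*29=0
rank(M)=78


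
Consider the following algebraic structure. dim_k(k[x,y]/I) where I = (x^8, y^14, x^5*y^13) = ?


k[x,y]/I, I = (x^8, y^14, x^5*y^13)
Rect: 8x14=112. Corner: (8-5)x(14-13)=3.
dim = 112-3 = 109


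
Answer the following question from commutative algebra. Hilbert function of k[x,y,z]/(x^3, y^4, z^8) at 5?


Need i<3, j<4, k<8 with i+j+k=5.
For each i, j ranges over max(0,5-i-7)..min(3,5-i):
  i=0: j in [0,3] -> 4
  i=1: j in [0,3] -> 4
  i=2: j in [0,3] -> 4
H(5) = 4+4+4 = 12


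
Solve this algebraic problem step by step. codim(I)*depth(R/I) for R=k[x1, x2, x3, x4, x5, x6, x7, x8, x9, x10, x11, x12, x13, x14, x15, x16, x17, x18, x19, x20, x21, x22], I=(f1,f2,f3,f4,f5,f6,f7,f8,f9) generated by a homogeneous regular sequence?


codim=9, depth=dim(R/I)=22-9=13
Product=9*13=117


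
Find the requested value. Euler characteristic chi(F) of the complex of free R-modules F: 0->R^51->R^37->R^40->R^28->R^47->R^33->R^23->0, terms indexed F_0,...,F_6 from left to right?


chi = sum (-1)^i * rank:
(-1)^0*51=51
(-1)^1*37=-37
(-1)^2*40=40
(-1)^3*28=-28
(-1)^4*47=47
(-1)^5*33=-33
(-1)^6*23=23
chi=63


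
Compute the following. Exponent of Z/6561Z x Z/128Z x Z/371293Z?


Exponent = lcm of the cyclic orders; pairwise coprime => product.
3^8*2^7*13^5=6561*128*371293=311814831744


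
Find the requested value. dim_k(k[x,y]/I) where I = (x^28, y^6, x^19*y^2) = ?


k[x,y]/I, I = (x^28, y^6, x^19*y^2)
Rect: 28x6=168. Corner: (28-19)x(6-2)=36.
dim = 168-36 = 132


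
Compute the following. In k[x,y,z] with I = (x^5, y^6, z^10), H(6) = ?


Need i<5, j<6, k<10 with i+j+k=6.
For each i, j ranges over max(0,6-i-9)..min(5,6-i):
  i=0: j in [0,5] -> 6
  i=1: j in [0,5] -> 6
  i=2: j in [0,4] -> 5
  i=3: j in [0,3] -> 4
  i=4: j in [0,2] -> 3
H(6) = 6+6+5+4+3 = 24


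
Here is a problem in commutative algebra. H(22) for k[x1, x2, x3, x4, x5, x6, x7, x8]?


C(d+n-1,n-1)=C(29,7)=1560780


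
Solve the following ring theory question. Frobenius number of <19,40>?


gcd(19,40)=1 => F=ab-a-b=19*40-19-40=760-59=701


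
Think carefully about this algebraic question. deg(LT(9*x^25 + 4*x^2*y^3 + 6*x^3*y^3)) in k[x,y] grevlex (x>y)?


LT: 9*x^25
deg_x=25, deg_y=0
Total=25+0=25


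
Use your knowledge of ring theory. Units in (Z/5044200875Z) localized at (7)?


Local ring = Z/40353607Z.
phi(40353607) = 7^8*(7-1) = 34588806


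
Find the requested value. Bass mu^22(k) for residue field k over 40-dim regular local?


C(n,i)=C(40,22)=113380261800


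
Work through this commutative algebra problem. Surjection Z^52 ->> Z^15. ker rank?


rank(ker) = 52-15 = 37


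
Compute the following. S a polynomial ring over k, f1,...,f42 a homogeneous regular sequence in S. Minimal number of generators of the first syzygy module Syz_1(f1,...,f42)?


Regular sequence => Koszul complex is the minimal free resolution.
Syz_1 minimally generated by Koszul relations f_i*e_j - f_j*e_i (i<j): mu(Syz_1) = beta_2 = C(m,2) = m(m-1)/2
m=42
42*41/2 = 861


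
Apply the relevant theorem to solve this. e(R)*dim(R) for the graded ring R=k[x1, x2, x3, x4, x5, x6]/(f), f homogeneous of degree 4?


e(R)=deg(f)=4, dim(R)=6-1=5
e*dim=4*5=20


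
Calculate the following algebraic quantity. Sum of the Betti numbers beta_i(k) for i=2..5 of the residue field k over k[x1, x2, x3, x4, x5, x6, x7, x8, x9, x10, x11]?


Koszul resolution: beta_i(k)=C(n,i), n=11
C(11,2)=55, C(11,3)=165, C(11,4)=330, C(11,5)=462
Sum=1012


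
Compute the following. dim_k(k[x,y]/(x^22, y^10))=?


Basis: x^i*y^j, i<22, j<10
22*10=220


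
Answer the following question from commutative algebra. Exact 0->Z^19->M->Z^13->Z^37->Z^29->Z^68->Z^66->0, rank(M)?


Alt sum=0:
(-1)^0*19 + (-1)^1*? + (-1)^2*13 + (-1)^3*37 + (-1)^4*29 + (-1)^5*68 + (-1)^6*66=0
rank(M)=22


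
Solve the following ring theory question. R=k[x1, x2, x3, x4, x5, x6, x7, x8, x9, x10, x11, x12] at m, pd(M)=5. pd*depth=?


pd+depth=12
depth=12-5=7
pd*depth=5*7=35


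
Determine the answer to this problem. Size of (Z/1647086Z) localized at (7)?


7-primary part: 1647086=7^7*2
Size=7^7=823543


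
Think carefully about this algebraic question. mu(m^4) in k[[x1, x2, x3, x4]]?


C(n+d-1,d)=C(7,4)=35


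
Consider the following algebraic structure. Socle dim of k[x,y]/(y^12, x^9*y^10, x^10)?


Socle = ann(m) = span of standard monomials u with x*u, y*u in I (staircase corners).
Minimal generators: x^10, x^9*y^10, y^12
Corners: x^8y^11, x^9y^9
Socle dim=2


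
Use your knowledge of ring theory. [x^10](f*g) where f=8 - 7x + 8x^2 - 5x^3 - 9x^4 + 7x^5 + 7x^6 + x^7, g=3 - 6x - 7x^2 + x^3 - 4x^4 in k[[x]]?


[x^10] = sum a_i*b_j, i+j=10
  7*-4=-28
  1*1=1
Sum=-27


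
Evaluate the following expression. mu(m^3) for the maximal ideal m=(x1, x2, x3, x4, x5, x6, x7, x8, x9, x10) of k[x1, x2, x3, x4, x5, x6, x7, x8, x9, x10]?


Graded Nakayama: mu(m^d) = dim_k (m^d/m^(d+1)) = #degree-3 monomials in 10 vars
C(n+d-1,d)=C(12,3)=220


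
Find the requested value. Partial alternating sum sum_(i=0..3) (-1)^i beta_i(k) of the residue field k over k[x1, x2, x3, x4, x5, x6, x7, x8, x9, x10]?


Koszul resolution: beta_i(k)=C(n,i), n=10
sum_(i=0..p) (-1)^i C(n,i) = (-1)^p C(n-1,p)
(-1)^3*C(9,3) = (-1)^3*84 = -84


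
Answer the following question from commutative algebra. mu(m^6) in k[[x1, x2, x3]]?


C(n+d-1,d)=C(8,6)=28


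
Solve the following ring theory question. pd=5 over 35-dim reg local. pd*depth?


pd+depth=35
depth=35-5=30
pd*depth=5*30=150


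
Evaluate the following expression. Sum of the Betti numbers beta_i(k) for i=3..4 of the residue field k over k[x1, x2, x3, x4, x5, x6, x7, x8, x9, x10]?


Koszul resolution: beta_i(k)=C(n,i), n=10
C(10,3)=120, C(10,4)=210
Sum=330


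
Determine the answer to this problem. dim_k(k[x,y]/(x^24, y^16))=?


Basis: x^i*y^j, i<24, j<16
24*16=384


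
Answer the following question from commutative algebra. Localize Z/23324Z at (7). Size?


7-primary part: 23324=7^3*68
Size=7^3=343


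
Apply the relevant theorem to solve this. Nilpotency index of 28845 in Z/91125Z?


28845^k mod 91125:
k=1: 28845
k=2: 62775
k=3: 0
First zero at k = 3


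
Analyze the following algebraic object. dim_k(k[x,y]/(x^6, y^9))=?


Basis: x^i*y^j, i<6, j<9
6*9=54


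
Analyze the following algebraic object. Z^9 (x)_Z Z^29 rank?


rank(M(x)N) = rank(M)*rank(N)
9*29 = 261


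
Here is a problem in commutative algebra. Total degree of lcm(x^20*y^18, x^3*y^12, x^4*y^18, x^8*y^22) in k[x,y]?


lcm = componentwise max:
x: max(20,3,4,8)=20
y: max(18,12,18,22)=22
Total=20+22=42


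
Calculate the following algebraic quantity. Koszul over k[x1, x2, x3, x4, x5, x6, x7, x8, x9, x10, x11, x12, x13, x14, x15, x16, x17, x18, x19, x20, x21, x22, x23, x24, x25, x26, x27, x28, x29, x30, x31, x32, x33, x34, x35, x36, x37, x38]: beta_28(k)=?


C(n,i)=C(38,28)=472733756


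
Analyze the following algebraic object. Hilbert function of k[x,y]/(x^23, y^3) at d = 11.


k[x,y], I = (x^23, y^3), d = 11
Need i < 23 and d-i < 3.
Range: 9 <= i <= 11.
H(11) = 3


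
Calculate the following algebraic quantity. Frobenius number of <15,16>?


gcd(15,16)=1 => F=ab-a-b=15*16-15-16=240-31=209


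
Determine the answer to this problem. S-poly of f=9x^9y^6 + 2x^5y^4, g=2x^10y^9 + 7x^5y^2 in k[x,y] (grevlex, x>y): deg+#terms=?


LT(f)=9x^9y^6, LT(g)=2x^10y^9
lcm(LM)=x^10y^9
S(f,g) (scaled by 18 to clear denominators) = 2xy^3*f - 9*g = 4x^6y^7 - 63x^5y^2
2 terms, deg 13.
13+2=15


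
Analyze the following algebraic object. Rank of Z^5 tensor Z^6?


rank(M(x)N) = rank(M)*rank(N)
5*6 = 30


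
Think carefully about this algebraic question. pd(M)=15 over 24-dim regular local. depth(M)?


pd+depth=depth(R)=24
depth=24-15=9


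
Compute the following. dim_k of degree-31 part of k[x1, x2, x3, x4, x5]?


C(d+n-1,n-1)=C(35,4)=52360


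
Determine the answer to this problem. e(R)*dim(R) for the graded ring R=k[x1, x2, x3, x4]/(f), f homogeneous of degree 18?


e(R)=deg(f)=18, dim(R)=4-1=3
e*dim=18*3=54


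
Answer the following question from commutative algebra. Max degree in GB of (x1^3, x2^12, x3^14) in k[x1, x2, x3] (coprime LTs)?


Pure powers, coprime LTs => already GB.
Degrees: 3, 12, 14
Max=14


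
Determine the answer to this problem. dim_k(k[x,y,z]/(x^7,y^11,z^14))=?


Basis: x^iy^jz^k, i<7,j<11,k<14
7*11*14=1078


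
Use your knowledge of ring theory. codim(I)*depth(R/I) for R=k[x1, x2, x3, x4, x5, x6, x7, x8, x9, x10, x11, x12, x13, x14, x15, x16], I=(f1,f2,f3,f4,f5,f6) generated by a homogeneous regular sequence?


codim=6, depth=dim(R/I)=16-6=10
Product=6*10=60


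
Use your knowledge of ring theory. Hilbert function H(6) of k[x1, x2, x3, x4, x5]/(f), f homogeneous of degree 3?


C(10,4)-C(7,4)=210-35=175


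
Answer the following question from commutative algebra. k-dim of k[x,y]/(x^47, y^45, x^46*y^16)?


k[x,y]/I, I = (x^47, y^45, x^46*y^16)
Rect: 47x45=2115. Corner: (47-46)x(45-16)=29.
dim = 2115-29 = 2086


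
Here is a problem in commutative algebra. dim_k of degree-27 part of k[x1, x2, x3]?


C(d+n-1,n-1)=C(29,2)=406


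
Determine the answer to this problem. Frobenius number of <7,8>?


gcd(7,8)=1 => F=ab-a-b=7*8-7-8=56-15=41


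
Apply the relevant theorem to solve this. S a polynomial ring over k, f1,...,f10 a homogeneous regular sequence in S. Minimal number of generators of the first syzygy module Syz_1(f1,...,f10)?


Regular sequence => Koszul complex is the minimal free resolution.
Syz_1 minimally generated by Koszul relations f_i*e_j - f_j*e_i (i<j): mu(Syz_1) = beta_2 = C(m,2) = m(m-1)/2
m=10
10*9/2 = 45


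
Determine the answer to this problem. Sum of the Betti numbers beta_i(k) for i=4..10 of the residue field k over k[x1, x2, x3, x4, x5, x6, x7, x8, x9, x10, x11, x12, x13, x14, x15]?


Koszul resolution: beta_i(k)=C(n,i), n=15
C(15,4)=1365, C(15,5)=3003, C(15,6)=5005, C(15,7)=6435, C(15,8)=6435, C(15,9)=5005, C(15,10)=3003
Sum=30251


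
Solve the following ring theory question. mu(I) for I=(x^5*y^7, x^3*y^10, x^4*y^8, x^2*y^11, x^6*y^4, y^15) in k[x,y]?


Remove redundant (divisible by others).
Min: x^6*y^4, x^5*y^7, x^4*y^8, x^3*y^10, x^2*y^11, y^15
Count=6


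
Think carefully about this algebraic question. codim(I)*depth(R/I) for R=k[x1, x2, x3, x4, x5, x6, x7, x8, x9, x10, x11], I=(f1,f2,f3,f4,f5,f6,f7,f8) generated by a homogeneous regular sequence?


codim=8, depth=dim(R/I)=11-8=3
Product=8*3=24


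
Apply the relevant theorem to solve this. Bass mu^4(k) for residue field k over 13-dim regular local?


C(n,i)=C(13,4)=715


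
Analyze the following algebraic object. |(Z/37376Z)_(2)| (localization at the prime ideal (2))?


2-primary part: 37376=2^9*73
Size=2^9=512


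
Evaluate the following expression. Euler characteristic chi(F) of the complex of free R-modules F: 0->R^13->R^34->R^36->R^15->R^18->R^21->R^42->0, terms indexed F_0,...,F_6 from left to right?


chi = sum (-1)^i * rank:
(-1)^0*13=13
(-1)^1*34=-34
(-1)^2*36=36
(-1)^3*15=-15
(-1)^4*18=18
(-1)^5*21=-21
(-1)^6*42=42
chi=39


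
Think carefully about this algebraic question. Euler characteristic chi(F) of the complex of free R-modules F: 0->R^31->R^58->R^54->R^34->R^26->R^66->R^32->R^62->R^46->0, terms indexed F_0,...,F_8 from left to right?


chi = sum (-1)^i * rank:
(-1)^0*31=31
(-1)^1*58=-58
(-1)^2*54=54
(-1)^3*34=-34
(-1)^4*26=26
(-1)^5*66=-66
(-1)^6*32=32
(-1)^7*62=-62
(-1)^8*46=46
chi=-31


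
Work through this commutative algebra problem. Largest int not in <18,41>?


gcd(18,41)=1 => F=ab-a-b=18*41-18-41=738-59=679


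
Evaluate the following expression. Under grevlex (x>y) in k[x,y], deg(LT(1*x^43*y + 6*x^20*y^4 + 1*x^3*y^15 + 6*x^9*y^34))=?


LT: 1*x^43*y
deg_x=43, deg_y=1
Total=43+1=44


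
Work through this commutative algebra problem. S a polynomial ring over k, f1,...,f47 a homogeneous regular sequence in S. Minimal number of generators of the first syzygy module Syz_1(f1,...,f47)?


Regular sequence => Koszul complex is the minimal free resolution.
Syz_1 minimally generated by Koszul relations f_i*e_j - f_j*e_i (i<j): mu(Syz_1) = beta_2 = C(m,2) = m(m-1)/2
m=47
47*46/2 = 1081


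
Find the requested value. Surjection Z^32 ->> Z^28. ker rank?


rank(ker) = 32-28 = 4


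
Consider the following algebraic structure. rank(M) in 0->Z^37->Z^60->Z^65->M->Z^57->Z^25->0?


Alt sum=0:
(-1)^0*37 + (-1)^1*60 + (-1)^2*65 + (-1)^3*? + (-1)^4*57 + (-1)^5*25=0
rank(M)=74


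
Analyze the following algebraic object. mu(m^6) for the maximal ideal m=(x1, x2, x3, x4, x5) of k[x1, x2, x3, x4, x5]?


Graded Nakayama: mu(m^d) = dim_k (m^d/m^(d+1)) = #degree-6 monomials in 5 vars
C(n+d-1,d)=C(10,6)=210


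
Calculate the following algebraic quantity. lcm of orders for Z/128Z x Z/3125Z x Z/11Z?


Exponent = lcm of the cyclic orders; pairwise coprime => product.
2^7*5^5*11^1=128*3125*11=4400000


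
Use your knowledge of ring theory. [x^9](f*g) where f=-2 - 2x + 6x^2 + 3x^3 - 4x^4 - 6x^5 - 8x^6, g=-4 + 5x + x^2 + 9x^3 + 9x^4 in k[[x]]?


[x^9] = sum a_i*b_j, i+j=9
  -6*9=-54
  -8*9=-72
Sum=-126


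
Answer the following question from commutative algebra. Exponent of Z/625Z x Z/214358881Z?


Exponent = lcm of the cyclic orders; pairwise coprime => product.
5^4*11^8=625*214358881=133974300625


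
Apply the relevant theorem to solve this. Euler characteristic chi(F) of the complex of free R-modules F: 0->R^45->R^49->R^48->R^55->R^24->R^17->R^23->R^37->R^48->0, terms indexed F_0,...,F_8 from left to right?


chi = sum (-1)^i * rank:
(-1)^0*45=45
(-1)^1*49=-49
(-1)^2*48=48
(-1)^3*55=-55
(-1)^4*24=24
(-1)^5*17=-17
(-1)^6*23=23
(-1)^7*37=-37
(-1)^8*48=48
chi=30


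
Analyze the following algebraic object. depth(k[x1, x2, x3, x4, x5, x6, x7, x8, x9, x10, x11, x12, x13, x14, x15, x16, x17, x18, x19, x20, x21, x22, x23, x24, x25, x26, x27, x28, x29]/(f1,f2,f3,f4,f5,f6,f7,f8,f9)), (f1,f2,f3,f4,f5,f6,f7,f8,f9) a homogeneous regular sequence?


depth(R)=29
depth(R/I)=29-9=20


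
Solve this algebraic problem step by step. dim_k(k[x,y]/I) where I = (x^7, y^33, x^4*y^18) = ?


k[x,y]/I, I = (x^7, y^33, x^4*y^18)
Rect: 7x33=231. Corner: (7-4)x(33-18)=45.
dim = 231-45 = 186


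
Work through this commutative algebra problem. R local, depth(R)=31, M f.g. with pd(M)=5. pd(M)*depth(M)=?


pd+depth=31
depth=31-5=26
pd*depth=5*26=130


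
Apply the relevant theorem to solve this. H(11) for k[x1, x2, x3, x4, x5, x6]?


C(d+n-1,n-1)=C(16,5)=4368


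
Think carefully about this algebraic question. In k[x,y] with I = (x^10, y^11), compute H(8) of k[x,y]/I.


k[x,y], I = (x^10, y^11), d = 8
Need i < 10 and d-i < 11.
Range: 0 <= i <= 8.
H(8) = 9


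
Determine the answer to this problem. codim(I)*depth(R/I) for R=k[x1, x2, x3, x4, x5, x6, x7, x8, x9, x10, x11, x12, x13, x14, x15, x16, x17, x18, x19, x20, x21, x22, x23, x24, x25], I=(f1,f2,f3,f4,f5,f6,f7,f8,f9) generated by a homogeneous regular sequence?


codim=9, depth=dim(R/I)=25-9=16
Product=9*16=144


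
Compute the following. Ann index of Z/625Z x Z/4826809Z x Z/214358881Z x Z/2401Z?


Exponent = lcm of the cyclic orders; pairwise coprime => product.
5^4*13^6*11^8*7^4=625*4826809*214358881*2401=1552650732421118955625


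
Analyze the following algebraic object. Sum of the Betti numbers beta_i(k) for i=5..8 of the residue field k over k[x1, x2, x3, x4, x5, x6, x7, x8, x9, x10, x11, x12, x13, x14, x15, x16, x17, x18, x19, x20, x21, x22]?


Koszul resolution: beta_i(k)=C(n,i), n=22
C(22,5)=26334, C(22,6)=74613, C(22,7)=170544, C(22,8)=319770
Sum=591261


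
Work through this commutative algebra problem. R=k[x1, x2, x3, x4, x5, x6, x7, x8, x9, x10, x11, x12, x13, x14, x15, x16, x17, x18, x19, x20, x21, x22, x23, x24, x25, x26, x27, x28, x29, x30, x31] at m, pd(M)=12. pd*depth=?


pd+depth=31
depth=31-12=19
pd*depth=12*19=228


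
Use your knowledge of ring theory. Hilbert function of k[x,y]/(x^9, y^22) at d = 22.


k[x,y], I = (x^9, y^22), d = 22
Need i < 9 and d-i < 22.
Range: 1 <= i <= 8.
H(22) = 8


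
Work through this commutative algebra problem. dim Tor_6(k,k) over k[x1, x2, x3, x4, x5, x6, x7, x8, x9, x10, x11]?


Koszul: C(n,i)=C(11,6)=462


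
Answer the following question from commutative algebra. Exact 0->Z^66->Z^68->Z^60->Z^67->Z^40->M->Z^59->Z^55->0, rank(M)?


Alt sum=0:
(-1)^0*66 + (-1)^1*68 + (-1)^2*60 + (-1)^3*67 + (-1)^4*40 + (-1)^5*? + (-1)^6*59 + (-1)^7*55=0
rank(M)=35


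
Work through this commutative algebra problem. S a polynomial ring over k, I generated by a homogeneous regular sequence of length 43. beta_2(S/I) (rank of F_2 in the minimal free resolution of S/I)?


Regular sequence => Koszul complex is the minimal free resolution.
Syz_1 minimally generated by Koszul relations f_i*e_j - f_j*e_i (i<j): mu(Syz_1) = beta_2 = C(m,2) = m(m-1)/2
m=43
43*42/2 = 903


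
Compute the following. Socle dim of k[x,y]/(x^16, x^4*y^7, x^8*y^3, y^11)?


Socle = ann(m) = span of standard monomials u with x*u, y*u in I (staircase corners).
Minimal generators: x^16, x^8*y^3, x^4*y^7, y^11
Corners: x^3y^10, x^7y^6, x^15y^2
Socle dim=3


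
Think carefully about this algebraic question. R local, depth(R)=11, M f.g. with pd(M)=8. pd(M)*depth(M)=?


pd+depth=11
depth=11-8=3
pd*depth=8*3=24


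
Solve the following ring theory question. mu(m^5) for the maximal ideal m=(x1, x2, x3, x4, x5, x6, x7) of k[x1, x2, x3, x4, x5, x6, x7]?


Graded Nakayama: mu(m^d) = dim_k (m^d/m^(d+1)) = #degree-5 monomials in 7 vars
C(n+d-1,d)=C(11,5)=462


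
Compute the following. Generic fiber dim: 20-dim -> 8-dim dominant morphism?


dim(fiber)=dim(X)-dim(Y)=20-8=12


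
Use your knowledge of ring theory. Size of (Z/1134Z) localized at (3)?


3-primary part: 1134=3^4*14
Size=3^4=81


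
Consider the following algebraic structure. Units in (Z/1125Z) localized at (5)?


Local ring = Z/125Z.
phi(125) = 5^2*(5-1) = 100


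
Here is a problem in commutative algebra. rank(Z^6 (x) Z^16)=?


rank(M(x)N) = rank(M)*rank(N)
6*16 = 96


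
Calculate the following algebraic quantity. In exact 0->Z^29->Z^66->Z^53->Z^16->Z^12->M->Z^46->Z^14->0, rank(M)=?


Alt sum=0:
(-1)^0*29 + (-1)^1*66 + (-1)^2*53 + (-1)^3*16 + (-1)^4*12 + (-1)^5*? + (-1)^6*46 + (-1)^7*14=0
rank(M)=44


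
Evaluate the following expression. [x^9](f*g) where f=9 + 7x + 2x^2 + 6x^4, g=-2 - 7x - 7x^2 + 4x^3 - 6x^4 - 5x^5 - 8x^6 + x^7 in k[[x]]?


[x^9] = sum a_i*b_j, i+j=9
  2*1=2
  6*-5=-30
Sum=-28


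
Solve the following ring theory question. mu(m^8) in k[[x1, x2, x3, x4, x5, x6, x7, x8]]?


C(n+d-1,d)=C(15,8)=6435


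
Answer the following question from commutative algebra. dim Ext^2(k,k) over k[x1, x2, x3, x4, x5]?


C(n,i)=C(5,2)=10


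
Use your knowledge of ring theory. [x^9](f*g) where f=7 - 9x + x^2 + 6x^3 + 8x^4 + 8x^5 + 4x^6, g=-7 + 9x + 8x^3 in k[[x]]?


[x^9] = sum a_i*b_j, i+j=9
  4*8=32
Sum=32


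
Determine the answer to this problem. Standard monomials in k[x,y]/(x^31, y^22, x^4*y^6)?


k[x,y]/I, I = (x^31, y^22, x^4*y^6)
Rect: 31x22=682. Corner: (31-4)x(22-6)=432.
dim = 682-432 = 250


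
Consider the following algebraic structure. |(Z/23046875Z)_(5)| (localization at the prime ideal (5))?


5-primary part: 23046875=5^8*59
Size=5^8=390625


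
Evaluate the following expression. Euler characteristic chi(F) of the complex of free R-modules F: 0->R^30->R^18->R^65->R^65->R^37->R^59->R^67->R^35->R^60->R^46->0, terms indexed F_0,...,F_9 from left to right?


chi = sum (-1)^i * rank:
(-1)^0*30=30
(-1)^1*18=-18
(-1)^2*65=65
(-1)^3*65=-65
(-1)^4*37=37
(-1)^5*59=-59
(-1)^6*67=67
(-1)^7*35=-35
(-1)^8*60=60
(-1)^9*46=-46
chi=36


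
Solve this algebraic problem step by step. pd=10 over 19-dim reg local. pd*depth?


pd+depth=19
depth=19-10=9
pd*depth=10*9=90


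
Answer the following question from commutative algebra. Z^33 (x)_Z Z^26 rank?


rank(M(x)N) = rank(M)*rank(N)
33*26 = 858


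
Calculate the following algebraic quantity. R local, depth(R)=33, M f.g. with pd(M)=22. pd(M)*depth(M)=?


pd+depth=33
depth=33-22=11
pd*depth=22*11=242


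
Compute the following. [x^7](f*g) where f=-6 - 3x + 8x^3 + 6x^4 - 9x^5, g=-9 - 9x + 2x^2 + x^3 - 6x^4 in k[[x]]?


[x^7] = sum a_i*b_j, i+j=7
  8*-6=-48
  6*1=6
  -9*2=-18
Sum=-60


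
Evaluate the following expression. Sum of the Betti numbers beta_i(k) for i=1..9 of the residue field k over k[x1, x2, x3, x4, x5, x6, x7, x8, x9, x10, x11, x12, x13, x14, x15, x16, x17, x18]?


Koszul resolution: beta_i(k)=C(n,i), n=18
C(18,1)=18, C(18,2)=153, C(18,3)=816, C(18,4)=3060, C(18,5)=8568, C(18,6)=18564, C(18,7)=31824, C(18,8)=43758, C(18,9)=48620
Sum=155381


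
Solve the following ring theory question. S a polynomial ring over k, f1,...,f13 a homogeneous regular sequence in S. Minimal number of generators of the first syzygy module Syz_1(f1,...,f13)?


Regular sequence => Koszul complex is the minimal free resolution.
Syz_1 minimally generated by Koszul relations f_i*e_j - f_j*e_i (i<j): mu(Syz_1) = beta_2 = C(m,2) = m(m-1)/2
m=13
13*12/2 = 78


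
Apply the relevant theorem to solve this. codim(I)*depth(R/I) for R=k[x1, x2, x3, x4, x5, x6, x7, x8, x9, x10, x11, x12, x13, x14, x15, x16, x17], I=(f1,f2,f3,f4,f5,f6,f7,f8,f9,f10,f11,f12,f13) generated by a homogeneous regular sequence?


codim=13, depth=dim(R/I)=17-13=4
Product=13*4=52


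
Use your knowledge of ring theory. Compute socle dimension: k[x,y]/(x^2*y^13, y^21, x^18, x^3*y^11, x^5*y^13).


Socle = ann(m) = span of standard monomials u with x*u, y*u in I (staircase corners).
Redundant generators: x^5*y^13
Minimal generators: x^18, x^3*y^11, x^2*y^13, y^21
Corners: xy^20, x^2y^12, x^17y^10
Socle dim=3


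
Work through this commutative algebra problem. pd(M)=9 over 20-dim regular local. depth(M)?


pd+depth=depth(R)=20
depth=20-9=11


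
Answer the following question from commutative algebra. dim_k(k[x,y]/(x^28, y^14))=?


Basis: x^i*y^j, i<28, j<14
28*14=392


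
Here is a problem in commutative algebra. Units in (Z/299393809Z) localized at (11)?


Local ring = Z/1771561Z.
phi(1771561) = 11^5*(11-1) = 1610510


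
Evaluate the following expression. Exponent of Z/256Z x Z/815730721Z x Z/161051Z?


Exponent = lcm of the cyclic orders; pairwise coprime => product.
2^8*13^8*11^5=256*815730721*161051=33631807577029376


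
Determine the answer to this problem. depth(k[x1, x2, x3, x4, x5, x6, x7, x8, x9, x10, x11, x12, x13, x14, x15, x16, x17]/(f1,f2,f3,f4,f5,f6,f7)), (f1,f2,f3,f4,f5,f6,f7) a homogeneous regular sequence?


depth(R)=17
depth(R/I)=17-7=10


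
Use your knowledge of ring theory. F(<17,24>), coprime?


gcd(17,24)=1 => F=ab-a-b=17*24-17-24=408-41=367


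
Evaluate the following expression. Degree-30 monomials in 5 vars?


C(d+n-1,n-1)=C(34,4)=46376


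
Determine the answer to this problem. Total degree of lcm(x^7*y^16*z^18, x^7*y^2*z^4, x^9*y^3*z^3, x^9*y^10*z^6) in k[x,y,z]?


lcm = componentwise max:
x: max(7,7,9,9)=9
y: max(16,2,3,10)=16
z: max(18,4,3,6)=18
Total=9+16+18=43


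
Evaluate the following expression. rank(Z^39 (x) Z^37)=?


rank(M(x)N) = rank(M)*rank(N)
39*37 = 1443


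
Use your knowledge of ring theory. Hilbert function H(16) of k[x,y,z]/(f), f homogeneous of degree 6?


C(18,2)-C(12,2)=153-66=87


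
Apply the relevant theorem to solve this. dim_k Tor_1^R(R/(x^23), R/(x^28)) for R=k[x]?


Tor_1(R/I,R/J)=(I cap J)/IJ=(x^28)/(x^51)
dim=51-28=min(23,28)=23


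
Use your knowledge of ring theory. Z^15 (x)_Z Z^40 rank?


rank(M(x)N) = rank(M)*rank(N)
15*40 = 600


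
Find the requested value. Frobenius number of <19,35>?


gcd(19,35)=1 => F=ab-a-b=19*35-19-35=665-54=611


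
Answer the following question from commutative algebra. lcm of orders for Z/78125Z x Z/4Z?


Exponent = lcm of the cyclic orders; pairwise coprime => product.
5^7*2^2=78125*4=312500


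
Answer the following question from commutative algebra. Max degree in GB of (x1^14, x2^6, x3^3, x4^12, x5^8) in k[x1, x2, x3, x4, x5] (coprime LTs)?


Pure powers, coprime LTs => already GB.
Degrees: 14, 6, 3, 12, 8
Max=14


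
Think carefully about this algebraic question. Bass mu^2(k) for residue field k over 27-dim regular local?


C(n,i)=C(27,2)=351


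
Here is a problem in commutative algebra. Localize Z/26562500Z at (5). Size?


5-primary part: 26562500=5^8*68
Size=5^8=390625


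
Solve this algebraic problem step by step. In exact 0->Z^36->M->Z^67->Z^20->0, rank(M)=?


Alt sum=0:
(-1)^0*36 + (-1)^1*? + (-1)^2*67 + (-1)^3*20=0
rank(M)=83
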